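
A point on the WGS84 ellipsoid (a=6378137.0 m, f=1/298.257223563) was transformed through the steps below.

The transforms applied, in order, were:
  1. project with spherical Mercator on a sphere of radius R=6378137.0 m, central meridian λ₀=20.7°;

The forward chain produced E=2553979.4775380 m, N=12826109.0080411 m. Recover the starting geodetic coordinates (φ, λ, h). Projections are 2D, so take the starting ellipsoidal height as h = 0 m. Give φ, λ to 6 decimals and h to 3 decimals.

φ=74.751244°, λ=43.642788°, h=0.000 m

start: E=2553979.4775, N=12826109.0080 m
→ merc⁻¹: φ=74.75124400°, λ=43.64278800°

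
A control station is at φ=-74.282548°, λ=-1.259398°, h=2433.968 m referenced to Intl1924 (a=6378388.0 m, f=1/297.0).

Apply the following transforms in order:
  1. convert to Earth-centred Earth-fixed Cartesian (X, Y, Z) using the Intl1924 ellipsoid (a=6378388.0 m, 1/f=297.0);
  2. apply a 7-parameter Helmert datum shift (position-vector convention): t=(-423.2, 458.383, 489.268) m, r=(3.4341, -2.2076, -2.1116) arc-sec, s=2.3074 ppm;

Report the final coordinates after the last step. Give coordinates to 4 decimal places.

start: φ=-74.282548°, λ=-1.259398°, h=2433.968 m
→ ECEF (a=6378388.000, f=1/297.0): X=1733512.3900, Y=-38109.8525, Z=-6120046.3257
→ Helmert 7p (PV): X=1733158.3012, Y=-37567.4112, Z=-6119553.2602

X=1733158.3012 m, Y=-37567.4112 m, Z=-6119553.2602 m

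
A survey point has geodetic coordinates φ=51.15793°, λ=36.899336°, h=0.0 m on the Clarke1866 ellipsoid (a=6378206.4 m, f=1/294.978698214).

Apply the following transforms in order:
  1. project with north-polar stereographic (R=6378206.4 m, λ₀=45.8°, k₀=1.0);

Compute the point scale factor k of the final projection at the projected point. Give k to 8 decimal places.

start: φ=51.157930°, λ=36.899336°, h=0.000 m
→ into stereo (λ₀=45.8°): φ=51.15793000°, λ−λ₀=-8.90066400°
scale k = 1.12430441

1.12430441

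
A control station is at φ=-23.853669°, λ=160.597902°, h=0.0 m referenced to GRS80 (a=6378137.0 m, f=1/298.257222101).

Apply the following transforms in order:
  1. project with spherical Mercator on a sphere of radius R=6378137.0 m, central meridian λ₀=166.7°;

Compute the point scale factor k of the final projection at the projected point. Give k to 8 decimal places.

start: φ=-23.853669°, λ=160.597902°, h=0.000 m
→ into merc (λ₀=166.7°): φ=-23.85366900°, λ−λ₀=-6.10209800°
scale k = 1.09339655

1.09339655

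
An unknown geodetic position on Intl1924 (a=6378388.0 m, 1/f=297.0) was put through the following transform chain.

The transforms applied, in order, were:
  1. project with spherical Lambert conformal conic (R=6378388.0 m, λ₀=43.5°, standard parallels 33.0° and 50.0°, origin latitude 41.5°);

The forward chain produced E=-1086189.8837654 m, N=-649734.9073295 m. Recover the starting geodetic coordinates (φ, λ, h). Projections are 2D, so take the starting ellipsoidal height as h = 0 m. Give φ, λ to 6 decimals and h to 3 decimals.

start: E=-1086189.8838, N=-649734.9073 m
→ lcc⁻¹: φ=34.92629500°, λ=31.50946300°

φ=34.926295°, λ=31.509463°, h=0.000 m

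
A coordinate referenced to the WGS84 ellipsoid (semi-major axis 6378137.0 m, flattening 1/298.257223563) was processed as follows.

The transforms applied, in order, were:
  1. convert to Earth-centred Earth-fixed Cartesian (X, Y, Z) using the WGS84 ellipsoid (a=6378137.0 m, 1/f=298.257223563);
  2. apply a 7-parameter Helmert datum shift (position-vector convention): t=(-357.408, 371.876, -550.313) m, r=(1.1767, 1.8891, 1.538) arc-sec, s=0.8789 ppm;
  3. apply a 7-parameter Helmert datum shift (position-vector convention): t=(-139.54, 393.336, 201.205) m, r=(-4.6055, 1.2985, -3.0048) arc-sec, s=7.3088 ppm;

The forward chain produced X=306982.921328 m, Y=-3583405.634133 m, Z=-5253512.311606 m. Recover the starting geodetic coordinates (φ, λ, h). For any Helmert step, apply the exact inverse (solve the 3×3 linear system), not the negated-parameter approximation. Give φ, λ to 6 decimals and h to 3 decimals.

φ=-55.776854°, λ=-85.094884°, h=3224.284 m

start: X=306982.9213, Y=-3583405.6341, Z=-5253512.3116 m
→ Helmert⁻¹: X=307205.4961, Y=-3583650.9955, Z=-5253753.2007
→ Helmert⁻¹: X=307584.0214, Y=-3584051.9833, Z=-5253175.0073
→ geod (Bowring, a=6378137.000): φ=-55.77685400°, λ=-85.09488400°, h=3224.2840 m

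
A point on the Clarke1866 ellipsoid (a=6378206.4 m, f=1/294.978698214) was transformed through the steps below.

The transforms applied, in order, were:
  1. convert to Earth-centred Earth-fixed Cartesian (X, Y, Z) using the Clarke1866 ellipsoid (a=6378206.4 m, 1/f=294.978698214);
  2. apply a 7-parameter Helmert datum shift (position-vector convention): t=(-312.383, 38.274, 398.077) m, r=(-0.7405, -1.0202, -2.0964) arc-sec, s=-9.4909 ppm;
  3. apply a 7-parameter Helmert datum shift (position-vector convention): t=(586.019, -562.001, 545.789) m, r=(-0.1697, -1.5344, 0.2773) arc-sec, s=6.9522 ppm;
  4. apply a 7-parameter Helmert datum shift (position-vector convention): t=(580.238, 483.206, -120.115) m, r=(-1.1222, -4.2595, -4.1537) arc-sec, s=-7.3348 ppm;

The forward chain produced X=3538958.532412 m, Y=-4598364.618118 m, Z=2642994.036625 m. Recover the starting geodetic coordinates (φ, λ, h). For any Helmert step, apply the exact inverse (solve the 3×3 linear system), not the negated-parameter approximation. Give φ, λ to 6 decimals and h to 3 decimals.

start: X=3538958.5324, Y=-4598364.6181, Z=2642994.0366 m
→ Helmert⁻¹: X=3538551.4380, Y=-4598824.6773, Z=2643035.4449
→ Helmert⁻¹: X=3537954.2978, Y=-4598237.6389, Z=2642441.1830
→ Helmert⁻¹: X=3538360.0655, Y=-4598293.0775, Z=2642034.1725
→ geod (Bowring, a=6378206.400): φ=24.62963400°, λ=-52.42192500°, h=837.3380 m

φ=24.629634°, λ=-52.421925°, h=837.338 m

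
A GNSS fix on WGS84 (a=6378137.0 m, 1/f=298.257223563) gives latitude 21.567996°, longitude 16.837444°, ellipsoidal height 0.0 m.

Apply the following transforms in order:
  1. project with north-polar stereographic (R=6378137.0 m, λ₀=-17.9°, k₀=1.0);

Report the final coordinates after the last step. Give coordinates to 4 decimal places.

E=4942797.3583 m, N=-7128347.9342 m

start: φ=21.567996°, λ=16.837444°, h=0.000 m
→ stereo (R=6378137.0, λ₀=-17.9°): E=4942797.3583, N=-7128347.9342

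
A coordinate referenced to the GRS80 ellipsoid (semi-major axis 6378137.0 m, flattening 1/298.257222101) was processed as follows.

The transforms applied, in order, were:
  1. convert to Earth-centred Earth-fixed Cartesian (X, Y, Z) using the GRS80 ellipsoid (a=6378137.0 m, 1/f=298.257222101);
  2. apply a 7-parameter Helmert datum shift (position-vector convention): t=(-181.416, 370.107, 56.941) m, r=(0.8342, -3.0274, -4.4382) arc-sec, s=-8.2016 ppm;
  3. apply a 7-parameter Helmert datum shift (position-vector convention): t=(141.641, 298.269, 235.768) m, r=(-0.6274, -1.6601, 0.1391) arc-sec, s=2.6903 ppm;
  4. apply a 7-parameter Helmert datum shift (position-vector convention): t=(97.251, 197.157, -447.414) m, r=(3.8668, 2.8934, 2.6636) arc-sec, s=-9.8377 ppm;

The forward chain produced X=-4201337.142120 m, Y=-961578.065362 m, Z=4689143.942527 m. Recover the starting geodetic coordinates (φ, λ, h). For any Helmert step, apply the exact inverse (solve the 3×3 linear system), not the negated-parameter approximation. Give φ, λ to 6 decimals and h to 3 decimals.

start: X=-4201337.1421, Y=-961578.0654, Z=4689143.9425 m
→ Helmert⁻¹: X=-4201553.9279, Y=-961642.5125, Z=4689596.5818
→ Helmert⁻¹: X=-4201647.1719, Y=-961949.6239, Z=4689379.0885
→ Helmert⁻¹: X=-4201410.6791, Y=-962399.0598, Z=4689426.1652
→ geod (Bowring, a=6378137.000): φ=47.60431900°, λ=-167.09808800°, h=2844.2200 m

φ=47.604319°, λ=-167.098088°, h=2844.220 m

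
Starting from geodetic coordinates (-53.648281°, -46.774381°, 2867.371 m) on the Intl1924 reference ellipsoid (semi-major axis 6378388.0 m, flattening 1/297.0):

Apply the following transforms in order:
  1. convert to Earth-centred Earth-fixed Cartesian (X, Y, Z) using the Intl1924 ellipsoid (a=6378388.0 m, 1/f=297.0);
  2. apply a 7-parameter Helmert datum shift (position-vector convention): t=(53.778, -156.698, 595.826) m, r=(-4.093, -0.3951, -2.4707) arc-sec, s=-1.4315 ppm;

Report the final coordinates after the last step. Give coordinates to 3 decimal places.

X=2596173.712 m, Y=-2762425.023 m, Z=-5115385.928 m

start: φ=-53.648281°, λ=-46.774381°, h=2867.371 m
→ ECEF (a=6378388.000, f=1/297.0): X=2596146.9364, Y=-2762139.6616, Z=-5116048.8609
→ Helmert 7p (PV): X=2596173.7121, Y=-2762425.0228, Z=-5115385.9282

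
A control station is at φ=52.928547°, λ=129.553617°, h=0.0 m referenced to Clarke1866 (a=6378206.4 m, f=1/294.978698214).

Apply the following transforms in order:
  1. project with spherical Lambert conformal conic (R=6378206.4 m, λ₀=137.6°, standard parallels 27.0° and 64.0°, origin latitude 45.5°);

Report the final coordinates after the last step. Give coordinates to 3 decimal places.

start: φ=52.928547°, λ=129.553617°, h=0.000 m
→ lcc (R=6378206.4, λ₀=137.6°): E=-514056.8993, N=811306.1806

E=-514056.899 m, N=811306.181 m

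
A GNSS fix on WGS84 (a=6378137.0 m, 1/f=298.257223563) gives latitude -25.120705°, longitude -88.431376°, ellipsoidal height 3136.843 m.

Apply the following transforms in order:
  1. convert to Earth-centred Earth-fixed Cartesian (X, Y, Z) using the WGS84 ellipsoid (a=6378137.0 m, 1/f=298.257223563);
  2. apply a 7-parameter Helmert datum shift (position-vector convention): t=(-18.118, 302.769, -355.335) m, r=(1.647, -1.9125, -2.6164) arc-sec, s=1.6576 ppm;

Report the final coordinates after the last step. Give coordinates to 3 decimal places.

X=158189.469 m, Y=-5778711.541 m, Z=-2692922.847 m

start: φ=-25.120705°, λ=-88.431376°, h=3136.843 m
→ ECEF (a=6378137.000, f=1/298.257223563): X=158255.6643, Y=-5779024.2230, Z=-2692518.3711
→ Helmert 7p (PV): X=158189.4688, Y=-5778711.5413, Z=-2692922.8467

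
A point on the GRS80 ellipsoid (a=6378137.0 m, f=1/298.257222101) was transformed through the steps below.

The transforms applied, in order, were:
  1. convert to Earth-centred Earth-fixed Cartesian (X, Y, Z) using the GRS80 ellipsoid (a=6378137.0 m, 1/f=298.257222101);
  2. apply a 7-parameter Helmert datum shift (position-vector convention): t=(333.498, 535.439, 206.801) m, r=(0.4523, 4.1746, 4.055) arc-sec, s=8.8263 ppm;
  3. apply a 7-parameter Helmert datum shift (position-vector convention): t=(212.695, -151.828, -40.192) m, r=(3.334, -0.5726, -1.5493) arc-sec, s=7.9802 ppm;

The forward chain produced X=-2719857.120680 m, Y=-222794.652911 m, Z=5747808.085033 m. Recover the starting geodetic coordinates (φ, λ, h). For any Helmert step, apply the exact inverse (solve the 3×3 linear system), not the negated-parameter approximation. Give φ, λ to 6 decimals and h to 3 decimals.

start: X=-2719857.1207, Y=-222794.6529, Z=5747808.0850 m
→ Helmert⁻¹: X=-2720030.4812, Y=-222568.5731, Z=5747813.5569
→ Helmert⁻¹: X=-2720460.6772, Y=-223035.9576, Z=5747501.4558
→ geod (Bowring, a=6378137.000): φ=64.74491600°, λ=-175.31310900°, h=2065.4160 m

φ=64.744916°, λ=-175.313109°, h=2065.416 m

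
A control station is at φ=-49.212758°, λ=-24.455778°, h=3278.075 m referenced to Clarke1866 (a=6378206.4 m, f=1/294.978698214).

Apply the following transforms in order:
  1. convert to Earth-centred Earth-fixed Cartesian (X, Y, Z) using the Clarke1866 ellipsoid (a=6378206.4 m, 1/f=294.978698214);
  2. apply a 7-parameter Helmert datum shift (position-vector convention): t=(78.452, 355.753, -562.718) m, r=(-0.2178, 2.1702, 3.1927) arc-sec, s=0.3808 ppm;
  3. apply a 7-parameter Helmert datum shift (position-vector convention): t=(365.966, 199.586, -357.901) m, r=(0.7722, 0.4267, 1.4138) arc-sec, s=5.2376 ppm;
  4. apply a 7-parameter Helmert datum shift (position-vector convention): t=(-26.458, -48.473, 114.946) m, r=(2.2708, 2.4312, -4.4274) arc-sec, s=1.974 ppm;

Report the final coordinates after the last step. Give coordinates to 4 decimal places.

X=3802415.7283 m, Y=-1728604.1398 m, Z=-4809284.8272 m

start: φ=-49.212758°, λ=-24.455778°, h=3278.075 m
→ ECEF (a=6378206.400, f=1/294.978698214): X=3802084.6131, Y=-1729167.0457, Z=-4808326.2780
→ Helmert 7p (PV): X=3802140.6877, Y=-1728758.1773, Z=-4808929.0045
→ Helmert 7p (PV): X=3802528.4690, Y=-1728523.5813, Z=-4809326.4303
→ Helmert 7p (PV): X=3802415.7283, Y=-1728604.1398, Z=-4809284.8272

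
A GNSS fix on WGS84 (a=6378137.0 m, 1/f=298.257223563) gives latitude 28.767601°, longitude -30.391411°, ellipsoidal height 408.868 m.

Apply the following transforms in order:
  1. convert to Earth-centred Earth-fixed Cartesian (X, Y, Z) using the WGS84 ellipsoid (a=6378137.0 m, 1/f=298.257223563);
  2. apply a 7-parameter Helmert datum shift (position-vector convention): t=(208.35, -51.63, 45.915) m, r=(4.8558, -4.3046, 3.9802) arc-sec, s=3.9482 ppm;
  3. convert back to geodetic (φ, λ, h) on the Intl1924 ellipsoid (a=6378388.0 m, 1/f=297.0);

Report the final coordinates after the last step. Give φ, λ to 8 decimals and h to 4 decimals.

start: φ=28.767601°, λ=-30.391411°, h=408.868 m
→ ECEF (a=6378137.000, f=1/298.257223563): X=4826739.0714, Y=-2830858.4621, Z=3051544.5369
→ Helmert 7p (PV): X=4826957.4206, Y=-2830899.9675, Z=3051636.5878
→ geod (Bowring, a=6378388.000): φ=28.76811427°, λ=-30.39064654°, h=406.7823 m

φ=28.76811427°, λ=-30.39064654°, h=406.7823 m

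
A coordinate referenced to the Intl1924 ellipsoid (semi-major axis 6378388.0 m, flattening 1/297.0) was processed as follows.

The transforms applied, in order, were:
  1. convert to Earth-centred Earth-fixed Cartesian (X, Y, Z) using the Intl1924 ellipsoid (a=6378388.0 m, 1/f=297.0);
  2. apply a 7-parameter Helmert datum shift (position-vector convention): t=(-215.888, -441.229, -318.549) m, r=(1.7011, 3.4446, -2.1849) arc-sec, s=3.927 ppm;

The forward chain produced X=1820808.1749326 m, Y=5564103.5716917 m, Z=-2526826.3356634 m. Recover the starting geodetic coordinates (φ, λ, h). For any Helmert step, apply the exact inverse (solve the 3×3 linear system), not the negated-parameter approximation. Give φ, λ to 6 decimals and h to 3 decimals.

φ=-23.482075°, λ=71.879218°, h=1768.793 m

start: X=1820808.1749, Y=5564103.5717, Z=-2526826.3357 m
→ Helmert⁻¹: X=1821000.1610, Y=5564521.4015, Z=-2526513.3461
→ geod (Bowring, a=6378388.000): φ=-23.48207500°, λ=71.87921800°, h=1768.7930 m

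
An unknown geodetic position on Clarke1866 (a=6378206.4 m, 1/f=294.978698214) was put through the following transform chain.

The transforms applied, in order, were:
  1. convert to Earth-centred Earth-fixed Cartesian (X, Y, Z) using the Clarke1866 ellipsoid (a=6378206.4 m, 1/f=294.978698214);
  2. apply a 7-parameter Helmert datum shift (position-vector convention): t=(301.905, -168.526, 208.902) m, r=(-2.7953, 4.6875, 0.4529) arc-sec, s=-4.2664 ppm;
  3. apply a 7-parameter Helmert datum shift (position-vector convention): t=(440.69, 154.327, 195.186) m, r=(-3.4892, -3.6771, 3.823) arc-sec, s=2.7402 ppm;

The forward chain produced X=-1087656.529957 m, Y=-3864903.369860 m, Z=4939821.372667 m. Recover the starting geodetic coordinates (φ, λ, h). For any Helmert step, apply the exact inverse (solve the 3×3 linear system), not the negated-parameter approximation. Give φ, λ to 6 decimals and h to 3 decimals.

φ=51.081141°, λ=-105.728794°, h=366.823 m

start: X=-1087656.5300, Y=-3864903.3699, Z=4939821.3727 m
→ Helmert⁻¹: X=-1088077.8179, Y=-3865110.4973, Z=4939566.6657
→ Helmert⁻¹: X=-1088505.1017, Y=-3865023.0081, Z=4939301.7213
→ geod (Bowring, a=6378206.400): φ=51.08114100°, λ=-105.72879400°, h=366.8230 m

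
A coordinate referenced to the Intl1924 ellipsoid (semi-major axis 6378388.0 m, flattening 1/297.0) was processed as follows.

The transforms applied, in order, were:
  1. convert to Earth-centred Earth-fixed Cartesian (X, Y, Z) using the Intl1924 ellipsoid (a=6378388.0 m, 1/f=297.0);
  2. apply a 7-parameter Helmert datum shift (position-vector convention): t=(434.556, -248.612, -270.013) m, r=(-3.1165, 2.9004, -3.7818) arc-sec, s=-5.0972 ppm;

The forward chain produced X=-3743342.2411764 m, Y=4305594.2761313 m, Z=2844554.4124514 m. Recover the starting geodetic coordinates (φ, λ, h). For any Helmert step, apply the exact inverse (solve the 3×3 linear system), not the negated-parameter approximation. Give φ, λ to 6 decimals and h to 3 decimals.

φ=26.654871°, λ=131.007432°, h=1608.096 m

start: X=-3743342.2412, Y=4305594.2761, Z=2844554.4125 m
→ Helmert⁻¹: X=-3743914.8277, Y=4305753.2090, Z=2844851.3375
→ geod (Bowring, a=6378388.000): φ=26.65487100°, λ=131.00743200°, h=1608.0960 m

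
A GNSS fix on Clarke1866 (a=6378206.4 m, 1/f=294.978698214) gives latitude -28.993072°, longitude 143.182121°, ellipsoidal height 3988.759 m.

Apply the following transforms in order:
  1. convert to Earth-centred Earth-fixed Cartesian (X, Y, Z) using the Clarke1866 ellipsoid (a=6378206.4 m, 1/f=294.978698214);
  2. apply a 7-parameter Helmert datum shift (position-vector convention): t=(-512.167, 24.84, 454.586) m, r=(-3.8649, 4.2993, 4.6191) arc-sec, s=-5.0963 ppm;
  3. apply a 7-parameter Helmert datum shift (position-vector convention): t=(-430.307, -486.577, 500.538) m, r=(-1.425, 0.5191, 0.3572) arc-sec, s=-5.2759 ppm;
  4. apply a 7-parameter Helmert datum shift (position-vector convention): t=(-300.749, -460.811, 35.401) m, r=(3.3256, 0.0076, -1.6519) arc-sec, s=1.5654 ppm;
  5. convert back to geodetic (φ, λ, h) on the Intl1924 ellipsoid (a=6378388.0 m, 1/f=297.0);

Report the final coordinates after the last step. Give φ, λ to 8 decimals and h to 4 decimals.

φ=-28.98145935°, λ=143.19894061°, h=3623.6062 m

start: φ=-28.993072°, λ=143.182121°, h=3988.759 m
→ ECEF (a=6378206.400, f=1/294.978698214): X=-4472488.5895, Y=3348026.1367, Z=-3074993.4321
→ Helmert 7p (PV): X=-4473117.0323, Y=3347876.1401, Z=-3074492.6863
→ Helmert 7p (PV): X=-4473537.2747, Y=3347342.9134, Z=-3073987.7993
→ Helmert 7p (PV): X=-4473818.3322, Y=3346972.7312, Z=-3073903.0763
→ geod (Bowring, a=6378388.000): φ=-28.98145935°, λ=143.19894061°, h=3623.6062 m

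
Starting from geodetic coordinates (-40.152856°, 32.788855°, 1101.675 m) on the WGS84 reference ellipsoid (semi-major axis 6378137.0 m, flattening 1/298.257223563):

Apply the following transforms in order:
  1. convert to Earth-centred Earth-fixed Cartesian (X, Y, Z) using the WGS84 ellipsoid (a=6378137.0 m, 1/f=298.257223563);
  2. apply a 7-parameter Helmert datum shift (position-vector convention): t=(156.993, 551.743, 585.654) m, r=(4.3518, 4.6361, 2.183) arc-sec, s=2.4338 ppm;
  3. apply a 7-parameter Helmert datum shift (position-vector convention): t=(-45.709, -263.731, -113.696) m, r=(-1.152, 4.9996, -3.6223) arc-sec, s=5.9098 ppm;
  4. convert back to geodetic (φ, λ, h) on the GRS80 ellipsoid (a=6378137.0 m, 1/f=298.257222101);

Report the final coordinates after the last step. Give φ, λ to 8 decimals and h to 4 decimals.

start: φ=-40.152856°, λ=32.788855°, h=1101.675 m
→ ECEF (a=6378137.000, f=1/298.257223563): X=4104683.8850, Y=2644158.3559, Z=-4091683.1116
→ Helmert 7p (PV): X=4104730.9168, Y=2644846.3032, Z=-4091143.8880
→ Helmert 7p (PV): X=4104656.7487, Y=2644503.2681, Z=-4091396.0277
→ geod (Bowring, a=6378137.000): φ=-40.14992804°, λ=32.79242988°, h=1041.8992 m

φ=-40.14992804°, λ=32.79242988°, h=1041.8992 m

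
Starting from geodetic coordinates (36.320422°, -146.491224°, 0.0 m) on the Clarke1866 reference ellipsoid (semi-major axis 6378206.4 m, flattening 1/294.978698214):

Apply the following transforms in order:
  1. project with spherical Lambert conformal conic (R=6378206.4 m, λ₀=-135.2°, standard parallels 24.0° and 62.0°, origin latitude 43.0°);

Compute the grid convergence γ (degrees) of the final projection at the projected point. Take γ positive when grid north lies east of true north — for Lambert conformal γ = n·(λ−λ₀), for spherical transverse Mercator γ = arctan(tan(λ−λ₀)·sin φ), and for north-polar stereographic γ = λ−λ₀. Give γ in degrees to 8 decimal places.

start: φ=36.320422°, λ=-146.491224°, h=0.000 m
→ into lcc (λ₀=-135.2°): φ=36.32042200°, λ−λ₀=-11.29122400°
convergence γ = -7.85221298°

-7.85221298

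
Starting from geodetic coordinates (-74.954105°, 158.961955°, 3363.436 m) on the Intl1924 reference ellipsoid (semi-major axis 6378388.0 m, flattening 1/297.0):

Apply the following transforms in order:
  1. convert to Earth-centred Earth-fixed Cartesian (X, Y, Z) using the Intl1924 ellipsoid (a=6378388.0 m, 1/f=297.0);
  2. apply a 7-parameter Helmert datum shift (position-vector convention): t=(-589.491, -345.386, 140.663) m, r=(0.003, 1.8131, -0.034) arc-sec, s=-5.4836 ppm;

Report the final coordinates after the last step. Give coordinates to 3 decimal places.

X=-1551729.413 m, Y=596243.107 m, Z=-6140646.193 m

start: φ=-74.954105°, λ=158.961955°, h=3363.436 m
→ ECEF (a=6378388.000, f=1/297.0): X=-1551094.5468, Y=596591.4198, Z=-6140834.1732
→ Helmert 7p (PV): X=-1551729.4125, Y=596243.1073, Z=-6140646.1933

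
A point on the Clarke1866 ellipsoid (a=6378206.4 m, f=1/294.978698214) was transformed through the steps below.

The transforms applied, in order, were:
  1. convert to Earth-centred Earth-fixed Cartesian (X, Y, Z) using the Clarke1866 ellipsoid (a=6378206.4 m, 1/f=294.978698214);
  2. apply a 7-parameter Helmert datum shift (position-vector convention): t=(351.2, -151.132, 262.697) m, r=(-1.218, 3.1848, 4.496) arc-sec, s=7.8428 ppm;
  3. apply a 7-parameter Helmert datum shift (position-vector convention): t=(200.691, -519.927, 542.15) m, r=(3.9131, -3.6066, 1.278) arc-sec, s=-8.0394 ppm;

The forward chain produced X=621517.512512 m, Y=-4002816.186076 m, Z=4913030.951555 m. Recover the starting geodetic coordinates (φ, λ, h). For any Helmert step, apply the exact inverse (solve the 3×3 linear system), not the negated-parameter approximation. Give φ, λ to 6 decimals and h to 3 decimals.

φ=50.686656°, λ=-81.181740°, h=1225.967 m

start: X=621517.5125, Y=-4002816.1861, Z=4913030.9516 m
→ Helmert⁻¹: X=621382.9171, Y=-4002239.0874, Z=4912593.3577
→ Helmert⁻¹: X=620863.7646, Y=-4002099.1084, Z=4912278.0884
→ geod (Bowring, a=6378206.400): φ=50.68665600°, λ=-81.18174000°, h=1225.9670 m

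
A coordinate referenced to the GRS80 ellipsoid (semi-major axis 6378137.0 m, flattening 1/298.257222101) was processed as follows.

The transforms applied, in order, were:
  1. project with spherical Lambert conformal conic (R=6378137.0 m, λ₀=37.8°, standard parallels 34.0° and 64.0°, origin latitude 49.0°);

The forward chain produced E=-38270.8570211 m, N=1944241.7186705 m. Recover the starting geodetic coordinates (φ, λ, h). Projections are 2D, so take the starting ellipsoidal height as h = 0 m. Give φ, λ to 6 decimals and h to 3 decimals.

φ=66.801302°, λ=36.942042°, h=0.000 m

start: E=-38270.8570, N=1944241.7187 m
→ lcc⁻¹: φ=66.80130200°, λ=36.94204200°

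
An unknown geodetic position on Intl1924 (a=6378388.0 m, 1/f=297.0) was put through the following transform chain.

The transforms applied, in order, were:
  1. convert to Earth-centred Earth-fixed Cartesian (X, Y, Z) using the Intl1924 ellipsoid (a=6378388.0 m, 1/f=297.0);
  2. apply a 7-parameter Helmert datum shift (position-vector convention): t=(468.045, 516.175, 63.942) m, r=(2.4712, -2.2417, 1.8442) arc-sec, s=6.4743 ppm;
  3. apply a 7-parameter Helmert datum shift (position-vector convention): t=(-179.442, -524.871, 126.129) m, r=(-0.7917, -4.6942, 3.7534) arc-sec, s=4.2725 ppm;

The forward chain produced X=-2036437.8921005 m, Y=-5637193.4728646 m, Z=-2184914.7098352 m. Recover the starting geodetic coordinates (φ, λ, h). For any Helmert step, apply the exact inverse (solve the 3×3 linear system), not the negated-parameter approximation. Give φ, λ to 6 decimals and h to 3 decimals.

start: X=-2036437.8921, Y=-5637193.4729, Z=-2184914.7098 m
→ Helmert⁻¹: X=-2036402.0461, Y=-5636599.0763, Z=-2185006.7934
→ Helmert⁻¹: X=-2036931.0510, Y=-5637086.7205, Z=-2184966.9148
→ geod (Bowring, a=6378388.000): φ=-20.15326900°, λ=-109.86705000°, h=3790.9140 m

φ=-20.153269°, λ=-109.867050°, h=3790.914 m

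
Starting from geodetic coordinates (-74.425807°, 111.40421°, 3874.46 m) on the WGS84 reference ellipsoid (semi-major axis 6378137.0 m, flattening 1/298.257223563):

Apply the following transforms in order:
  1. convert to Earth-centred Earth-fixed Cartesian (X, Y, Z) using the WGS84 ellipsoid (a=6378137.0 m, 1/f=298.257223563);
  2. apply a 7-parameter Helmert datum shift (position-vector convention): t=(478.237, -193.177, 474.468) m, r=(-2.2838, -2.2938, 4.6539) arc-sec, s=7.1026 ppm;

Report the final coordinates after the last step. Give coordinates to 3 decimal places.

start: φ=-74.425807°, λ=111.404210°, h=3874.460 m
→ ECEF (a=6378137.000, f=1/298.257223563): X=-627276.6046, Y=1600275.1052, Z=-6125600.5604
→ Helmert 7p (PV): X=-626770.8085, Y=1600011.3170, Z=-6125194.2946

X=-626770.809 m, Y=1600011.317 m, Z=-6125194.295 m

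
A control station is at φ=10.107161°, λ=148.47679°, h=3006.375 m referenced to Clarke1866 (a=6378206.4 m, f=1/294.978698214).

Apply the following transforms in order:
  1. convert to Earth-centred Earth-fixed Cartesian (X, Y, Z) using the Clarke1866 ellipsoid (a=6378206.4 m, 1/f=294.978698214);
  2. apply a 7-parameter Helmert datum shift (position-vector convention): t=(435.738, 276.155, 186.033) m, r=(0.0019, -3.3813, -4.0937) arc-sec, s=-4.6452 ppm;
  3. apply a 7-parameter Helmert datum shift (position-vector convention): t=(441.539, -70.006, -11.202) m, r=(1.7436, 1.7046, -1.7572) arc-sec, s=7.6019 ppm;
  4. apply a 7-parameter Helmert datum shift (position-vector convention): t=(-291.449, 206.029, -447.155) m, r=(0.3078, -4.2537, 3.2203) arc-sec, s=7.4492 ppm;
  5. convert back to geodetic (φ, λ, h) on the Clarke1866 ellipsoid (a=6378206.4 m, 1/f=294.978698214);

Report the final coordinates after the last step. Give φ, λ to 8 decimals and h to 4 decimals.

φ=10.10407455°, λ=148.47030014°, h=2745.4252 m

start: φ=10.107161°, λ=148.476790°, h=3006.375 m
→ ECEF (a=6378206.400, f=1/294.978698214): X=-5355670.5465, Y=3284944.1202, Z=1112377.2313
→ Helmert 7p (PV): X=-5355162.9700, Y=3285311.2983, Z=1112470.3322
→ Helmert 7p (PV): X=-5354724.9585, Y=3285302.4846, Z=1112539.6148
→ Helmert 7p (PV): X=-5355130.5315, Y=3285447.7252, Z=1111995.2212
→ geod (Bowring, a=6378206.400): φ=10.10407455°, λ=148.47030014°, h=2745.4252 m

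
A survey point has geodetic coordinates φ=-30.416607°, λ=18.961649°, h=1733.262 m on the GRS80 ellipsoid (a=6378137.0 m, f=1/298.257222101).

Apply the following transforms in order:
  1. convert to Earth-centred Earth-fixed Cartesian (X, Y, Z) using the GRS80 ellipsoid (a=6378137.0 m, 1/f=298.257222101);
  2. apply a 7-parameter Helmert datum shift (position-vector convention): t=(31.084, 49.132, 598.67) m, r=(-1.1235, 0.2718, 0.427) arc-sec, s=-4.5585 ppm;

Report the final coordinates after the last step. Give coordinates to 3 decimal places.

X=5207709.924 m, Y=1789294.628 m, Z=-3210566.225 m

start: φ=-30.416607°, λ=18.961649°, h=1733.262 m
→ ECEF (a=6378137.000, f=1/298.257222101): X=5207710.5151, Y=1789260.3626, Z=-3211162.9248
→ Helmert 7p (PV): X=5207709.9244, Y=1789294.6283, Z=-3210566.2248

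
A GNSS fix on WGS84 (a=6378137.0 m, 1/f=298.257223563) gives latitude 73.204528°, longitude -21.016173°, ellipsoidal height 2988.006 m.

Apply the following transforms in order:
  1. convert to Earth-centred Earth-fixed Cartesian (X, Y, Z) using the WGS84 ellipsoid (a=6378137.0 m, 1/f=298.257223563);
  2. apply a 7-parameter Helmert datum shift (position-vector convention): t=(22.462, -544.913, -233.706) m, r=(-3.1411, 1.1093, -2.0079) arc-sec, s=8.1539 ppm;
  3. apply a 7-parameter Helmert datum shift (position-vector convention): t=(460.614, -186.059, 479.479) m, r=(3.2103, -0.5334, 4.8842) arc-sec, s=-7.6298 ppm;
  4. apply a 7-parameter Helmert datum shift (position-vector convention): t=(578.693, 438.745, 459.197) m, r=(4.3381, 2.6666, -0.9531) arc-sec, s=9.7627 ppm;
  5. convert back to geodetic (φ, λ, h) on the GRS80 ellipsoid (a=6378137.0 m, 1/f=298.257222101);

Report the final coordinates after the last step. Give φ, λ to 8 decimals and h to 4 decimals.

φ=73.19568293°, λ=-21.01499194°, h=4044.8152 m

start: φ=73.204528°, λ=-21.016173°, h=2988.006 m
→ ECEF (a=6378137.000, f=1/298.257223563): X=1726512.0393, Y=-663305.0960, Z=6086737.1417
→ Helmert 7p (PV): X=1726574.8571, Y=-663779.5320, Z=6086553.8822
→ Helmert 7p (PV): X=1727022.2757, Y=-664014.3730, Z=6086981.0559
→ Helmert 7p (PV): X=1727693.4543, Y=-663718.1116, Z=6087463.3856
→ geod (Bowring, a=6378137.000): φ=73.19568293°, λ=-21.01499194°, h=4044.8152 m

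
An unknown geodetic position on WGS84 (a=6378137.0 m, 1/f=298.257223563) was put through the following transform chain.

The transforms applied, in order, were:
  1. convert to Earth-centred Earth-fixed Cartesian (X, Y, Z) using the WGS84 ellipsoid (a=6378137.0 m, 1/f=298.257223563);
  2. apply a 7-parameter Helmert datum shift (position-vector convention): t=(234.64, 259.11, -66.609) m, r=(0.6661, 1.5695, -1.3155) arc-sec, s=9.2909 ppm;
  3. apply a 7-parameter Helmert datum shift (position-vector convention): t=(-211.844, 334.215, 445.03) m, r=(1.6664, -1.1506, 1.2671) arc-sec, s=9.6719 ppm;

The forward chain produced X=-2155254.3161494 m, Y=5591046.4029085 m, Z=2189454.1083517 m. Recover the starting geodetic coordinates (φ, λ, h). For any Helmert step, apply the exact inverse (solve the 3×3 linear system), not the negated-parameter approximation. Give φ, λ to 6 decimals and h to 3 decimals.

φ=20.194037°, λ=111.083024°, h=3177.190 m

start: X=-2155254.3161, Y=5591046.4029, Z=2189454.1084 m
→ Helmert⁻¹: X=-2154975.0744, Y=5590689.0382, Z=2188954.7609
→ Helmert⁻¹: X=-2155242.0008, Y=5590371.3120, Z=2188966.5793
→ geod (Bowring, a=6378137.000): φ=20.19403700°, λ=111.08302400°, h=3177.1900 m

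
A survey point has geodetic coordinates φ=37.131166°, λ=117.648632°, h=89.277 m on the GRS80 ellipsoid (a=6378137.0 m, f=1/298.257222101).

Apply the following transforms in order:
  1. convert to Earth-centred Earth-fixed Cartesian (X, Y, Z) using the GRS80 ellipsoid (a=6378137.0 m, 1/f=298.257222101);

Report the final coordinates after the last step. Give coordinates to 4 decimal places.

start: φ=37.131166°, λ=117.648632°, h=89.277 m
→ ECEF (a=6378137.000, f=1/298.257222101): X=-2362603.5556, Y=4509916.2100, Z=3829062.4752

X=-2362603.5556 m, Y=4509916.2100 m, Z=3829062.4752 m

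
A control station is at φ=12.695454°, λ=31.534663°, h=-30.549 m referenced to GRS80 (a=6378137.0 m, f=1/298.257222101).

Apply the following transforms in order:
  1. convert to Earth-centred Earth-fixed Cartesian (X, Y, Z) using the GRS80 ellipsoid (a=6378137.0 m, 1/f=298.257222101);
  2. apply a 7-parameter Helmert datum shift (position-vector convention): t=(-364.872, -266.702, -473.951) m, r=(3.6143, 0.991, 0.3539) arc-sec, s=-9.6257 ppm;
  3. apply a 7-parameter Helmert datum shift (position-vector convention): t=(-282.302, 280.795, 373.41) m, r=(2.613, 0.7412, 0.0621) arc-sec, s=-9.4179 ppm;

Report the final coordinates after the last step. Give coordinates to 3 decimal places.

X=5303422.499 m, Y=3254733.208 m, Z=1392477.005 m

start: φ=12.695454°, λ=31.534663°, h=-30.549 m
→ ECEF (a=6378137.000, f=1/298.257222101): X=5304165.5510, Y=3254812.4339, Z=1392550.3424
→ Helmert 7p (PV): X=5303750.7288, Y=3254499.1018, Z=1392094.5358
→ Helmert 7p (PV): X=5303422.4991, Y=3254733.2079, Z=1392477.0048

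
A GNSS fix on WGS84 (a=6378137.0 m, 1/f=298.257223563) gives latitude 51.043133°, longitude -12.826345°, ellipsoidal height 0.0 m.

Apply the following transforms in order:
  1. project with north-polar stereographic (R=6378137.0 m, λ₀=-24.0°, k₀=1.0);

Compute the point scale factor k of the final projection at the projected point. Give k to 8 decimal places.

1.12510017

start: φ=51.043133°, λ=-12.826345°, h=0.000 m
→ into stereo (λ₀=-24.0°): φ=51.04313300°, λ−λ₀=11.17365500°
scale k = 1.12510017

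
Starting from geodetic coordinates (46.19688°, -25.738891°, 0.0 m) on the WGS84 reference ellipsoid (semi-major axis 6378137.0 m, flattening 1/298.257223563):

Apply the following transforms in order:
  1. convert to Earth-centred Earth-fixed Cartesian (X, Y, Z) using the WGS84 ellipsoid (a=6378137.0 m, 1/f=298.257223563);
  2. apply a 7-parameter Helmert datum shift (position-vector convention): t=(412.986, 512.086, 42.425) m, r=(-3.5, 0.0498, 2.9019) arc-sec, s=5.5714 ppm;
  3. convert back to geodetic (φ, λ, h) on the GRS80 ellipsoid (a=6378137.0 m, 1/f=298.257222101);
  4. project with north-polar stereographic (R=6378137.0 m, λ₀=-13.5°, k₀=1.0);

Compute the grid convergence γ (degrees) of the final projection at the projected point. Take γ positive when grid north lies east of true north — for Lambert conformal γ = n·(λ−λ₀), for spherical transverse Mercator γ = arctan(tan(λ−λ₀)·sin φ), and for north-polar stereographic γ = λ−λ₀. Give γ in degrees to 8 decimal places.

-12.22887244

start: φ=46.196880°, λ=-25.738891°, h=0.000 m
→ ECEF (a=6378137.000, f=1/298.257223563): X=3983757.3386, Y=-1920584.4137, Z=4580422.2643
→ Helmert 7p (PV): X=3984220.6461, Y=-1919949.2578, Z=4580521.8364
→ geod (Bowring, a=6378137.000): φ=46.19658081°, λ=-25.72887244°, h=169.8609 m
→ into stereo (λ₀=-13.5°): φ=46.19658081°, λ−λ₀=-12.22887244°
convergence γ = -12.22887244°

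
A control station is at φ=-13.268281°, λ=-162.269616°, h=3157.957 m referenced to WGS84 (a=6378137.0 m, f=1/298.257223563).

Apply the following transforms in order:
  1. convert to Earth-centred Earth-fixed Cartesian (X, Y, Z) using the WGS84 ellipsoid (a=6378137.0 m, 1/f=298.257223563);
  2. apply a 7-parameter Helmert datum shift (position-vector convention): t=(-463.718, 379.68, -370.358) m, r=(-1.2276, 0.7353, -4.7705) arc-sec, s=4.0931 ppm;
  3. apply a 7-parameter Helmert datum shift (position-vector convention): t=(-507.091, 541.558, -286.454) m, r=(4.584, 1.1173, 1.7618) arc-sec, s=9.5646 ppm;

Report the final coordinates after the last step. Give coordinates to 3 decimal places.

X=-5918068.754 m, Y=-1890800.619 m, Z=-1455688.230 m

start: φ=-13.268281°, λ=-162.269616°, h=3157.957 m
→ ECEF (a=6378137.000, f=1/298.257223563): X=-5916976.4576, Y=-1891806.0123, Z=-1455033.9171
→ Helmert 7p (PV): X=-5917513.3353, Y=-1891305.8868, Z=-1455377.8783
→ Helmert 7p (PV): X=-5918068.7539, Y=-1890800.6186, Z=-1455688.2305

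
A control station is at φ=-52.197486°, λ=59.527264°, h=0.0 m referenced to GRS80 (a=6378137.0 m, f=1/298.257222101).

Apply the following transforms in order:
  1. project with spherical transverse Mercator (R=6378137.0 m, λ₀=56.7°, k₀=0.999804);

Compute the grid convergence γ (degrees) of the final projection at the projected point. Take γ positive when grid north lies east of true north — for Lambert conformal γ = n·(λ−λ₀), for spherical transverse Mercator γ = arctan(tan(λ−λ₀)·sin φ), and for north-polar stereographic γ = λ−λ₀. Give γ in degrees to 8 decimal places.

-2.23458202

start: φ=-52.197486°, λ=59.527264°, h=0.000 m
→ into tm (λ₀=56.7°): φ=-52.19748600°, λ−λ₀=2.82726400°
convergence γ = -2.23458202°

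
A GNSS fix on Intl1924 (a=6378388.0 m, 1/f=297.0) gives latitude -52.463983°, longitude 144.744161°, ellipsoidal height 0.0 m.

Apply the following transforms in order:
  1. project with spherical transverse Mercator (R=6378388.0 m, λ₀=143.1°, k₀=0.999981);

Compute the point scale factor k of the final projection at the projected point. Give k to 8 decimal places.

1.00013382

start: φ=-52.463983°, λ=144.744161°, h=0.000 m
→ into tm (λ₀=143.1°): φ=-52.46398300°, λ−λ₀=1.64416100°
scale k = 1.00013382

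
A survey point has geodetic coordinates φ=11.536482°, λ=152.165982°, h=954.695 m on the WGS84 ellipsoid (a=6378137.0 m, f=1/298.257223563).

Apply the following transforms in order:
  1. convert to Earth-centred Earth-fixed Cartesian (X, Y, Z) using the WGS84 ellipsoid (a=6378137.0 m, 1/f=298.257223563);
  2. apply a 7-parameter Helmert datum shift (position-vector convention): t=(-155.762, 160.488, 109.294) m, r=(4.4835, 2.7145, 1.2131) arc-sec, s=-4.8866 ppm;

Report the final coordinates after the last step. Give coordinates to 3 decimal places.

start: φ=11.536482°, λ=152.165982°, h=954.695 m
→ ECEF (a=6378137.000, f=1/298.257223563): X=-5527832.6588, Y=2918691.2096, Z=1267396.7755
→ Helmert 7p (PV): X=-5527961.8948, Y=2918777.3758, Z=1267636.0658

X=-5527961.895 m, Y=2918777.376 m, Z=1267636.066 m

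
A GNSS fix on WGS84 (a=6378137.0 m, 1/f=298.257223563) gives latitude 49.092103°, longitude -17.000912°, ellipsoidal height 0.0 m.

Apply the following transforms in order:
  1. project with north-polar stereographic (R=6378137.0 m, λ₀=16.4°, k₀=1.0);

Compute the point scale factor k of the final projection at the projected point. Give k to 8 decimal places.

1.13910576

start: φ=49.092103°, λ=-17.000912°, h=0.000 m
→ into stereo (λ₀=16.4°): φ=49.09210300°, λ−λ₀=-33.40091200°
scale k = 1.13910576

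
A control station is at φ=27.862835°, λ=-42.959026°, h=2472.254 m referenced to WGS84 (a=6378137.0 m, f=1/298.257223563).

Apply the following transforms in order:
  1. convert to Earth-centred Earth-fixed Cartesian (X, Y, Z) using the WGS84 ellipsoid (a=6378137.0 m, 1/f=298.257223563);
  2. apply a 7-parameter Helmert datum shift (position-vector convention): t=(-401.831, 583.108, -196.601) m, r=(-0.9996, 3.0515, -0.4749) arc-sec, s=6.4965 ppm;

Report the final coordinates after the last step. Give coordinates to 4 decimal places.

start: φ=27.862835°, λ=-42.959026°, h=2472.254 m
→ ECEF (a=6378137.000, f=1/298.257223563): X=4131262.5137, Y=-3846944.8086, Z=2964231.0170
→ Helmert 7p (PV): X=4130922.5177, Y=-3846381.8387, Z=2964011.1976

X=4130922.5177 m, Y=-3846381.8387 m, Z=2964011.1976 m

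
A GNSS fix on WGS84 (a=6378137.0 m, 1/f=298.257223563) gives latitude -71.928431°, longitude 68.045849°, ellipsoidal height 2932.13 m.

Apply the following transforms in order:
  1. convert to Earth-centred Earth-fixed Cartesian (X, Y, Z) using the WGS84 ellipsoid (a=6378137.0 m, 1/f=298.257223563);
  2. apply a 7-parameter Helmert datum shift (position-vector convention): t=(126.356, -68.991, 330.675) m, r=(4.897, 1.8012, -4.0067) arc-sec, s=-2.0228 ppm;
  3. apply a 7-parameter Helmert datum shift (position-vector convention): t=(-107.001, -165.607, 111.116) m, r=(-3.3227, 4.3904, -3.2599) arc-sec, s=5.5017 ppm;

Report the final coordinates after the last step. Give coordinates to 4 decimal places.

X=742194.8588 m, Y=1841263.9096 m, Z=-6043588.6441 m

start: φ=-71.928431°, λ=68.045849°, h=2932.130 m
→ ECEF (a=6378137.000, f=1/298.257223563): X=742289.4655, Y=1841472.1175, Z=-6044001.1803
→ Helmert 7p (PV): X=742397.3116, Y=1841528.4750, Z=-6043621.0426
→ Helmert 7p (PV): X=742194.8588, Y=1841263.9096, Z=-6043588.6441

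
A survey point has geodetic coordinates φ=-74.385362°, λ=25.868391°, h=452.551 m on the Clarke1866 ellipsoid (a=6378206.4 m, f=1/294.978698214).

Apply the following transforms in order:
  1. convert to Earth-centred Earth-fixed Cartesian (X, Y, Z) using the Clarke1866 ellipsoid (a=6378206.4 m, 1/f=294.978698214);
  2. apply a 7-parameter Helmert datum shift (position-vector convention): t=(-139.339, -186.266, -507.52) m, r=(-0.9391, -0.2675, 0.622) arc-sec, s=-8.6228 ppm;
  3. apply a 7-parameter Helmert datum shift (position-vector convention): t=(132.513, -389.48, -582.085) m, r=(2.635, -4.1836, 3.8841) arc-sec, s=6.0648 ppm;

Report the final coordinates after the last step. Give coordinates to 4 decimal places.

X=1549856.9545 m, Y=750969.4128 m, Z=-6121946.0760 m

start: φ=-74.385362°, λ=25.868391°, h=452.551 m
→ ECEF (a=6378206.400, f=1/294.978698214): X=1549752.0618, Y=751462.8964, Z=-6120911.7414
→ Helmert 7p (PV): X=1549605.0316, Y=751246.9564, Z=-6121367.8935
→ Helmert 7p (PV): X=1549856.9545, Y=750969.4128, Z=-6121946.0760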